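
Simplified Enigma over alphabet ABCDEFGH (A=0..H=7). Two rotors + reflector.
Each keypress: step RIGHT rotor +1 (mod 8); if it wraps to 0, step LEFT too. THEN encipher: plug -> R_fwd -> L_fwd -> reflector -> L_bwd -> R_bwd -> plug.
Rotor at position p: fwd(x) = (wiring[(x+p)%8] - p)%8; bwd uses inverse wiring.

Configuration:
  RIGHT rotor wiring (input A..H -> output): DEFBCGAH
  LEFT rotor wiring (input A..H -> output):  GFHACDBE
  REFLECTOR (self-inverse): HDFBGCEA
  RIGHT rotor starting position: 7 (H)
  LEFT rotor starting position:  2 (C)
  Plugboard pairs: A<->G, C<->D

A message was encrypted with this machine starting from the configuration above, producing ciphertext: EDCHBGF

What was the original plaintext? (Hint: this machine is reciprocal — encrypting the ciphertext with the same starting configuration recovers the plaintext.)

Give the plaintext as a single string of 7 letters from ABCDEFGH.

Answer: CAFAADE

Derivation:
Char 1 ('E'): step: R->0, L->3 (L advanced); E->plug->E->R->C->L->A->refl->H->L'->B->R'->D->plug->C
Char 2 ('D'): step: R->1, L=3; D->plug->C->R->A->L->F->refl->C->L'->G->R'->G->plug->A
Char 3 ('C'): step: R->2, L=3; C->plug->D->R->E->L->B->refl->D->L'->F->R'->F->plug->F
Char 4 ('H'): step: R->3, L=3; H->plug->H->R->C->L->A->refl->H->L'->B->R'->G->plug->A
Char 5 ('B'): step: R->4, L=3; B->plug->B->R->C->L->A->refl->H->L'->B->R'->G->plug->A
Char 6 ('G'): step: R->5, L=3; G->plug->A->R->B->L->H->refl->A->L'->C->R'->C->plug->D
Char 7 ('F'): step: R->6, L=3; F->plug->F->R->D->L->G->refl->E->L'->H->R'->E->plug->E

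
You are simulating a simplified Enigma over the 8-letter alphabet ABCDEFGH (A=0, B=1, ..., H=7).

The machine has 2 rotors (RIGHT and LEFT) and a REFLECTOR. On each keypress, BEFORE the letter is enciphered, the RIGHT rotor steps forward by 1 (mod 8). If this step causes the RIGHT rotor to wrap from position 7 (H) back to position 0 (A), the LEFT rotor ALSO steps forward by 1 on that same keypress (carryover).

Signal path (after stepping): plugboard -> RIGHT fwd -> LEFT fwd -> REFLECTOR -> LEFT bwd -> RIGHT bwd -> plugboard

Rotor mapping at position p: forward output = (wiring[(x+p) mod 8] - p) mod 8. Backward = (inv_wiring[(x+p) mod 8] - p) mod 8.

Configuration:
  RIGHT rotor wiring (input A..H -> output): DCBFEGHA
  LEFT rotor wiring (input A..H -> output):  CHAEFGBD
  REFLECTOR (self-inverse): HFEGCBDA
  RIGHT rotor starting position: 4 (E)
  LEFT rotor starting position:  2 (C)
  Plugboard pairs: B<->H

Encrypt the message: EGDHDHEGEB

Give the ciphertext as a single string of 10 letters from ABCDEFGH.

Char 1 ('E'): step: R->5, L=2; E->plug->E->R->F->L->B->refl->F->L'->H->R'->H->plug->B
Char 2 ('G'): step: R->6, L=2; G->plug->G->R->G->L->A->refl->H->L'->E->R'->D->plug->D
Char 3 ('D'): step: R->7, L=2; D->plug->D->R->C->L->D->refl->G->L'->A->R'->H->plug->B
Char 4 ('H'): step: R->0, L->3 (L advanced); H->plug->B->R->C->L->D->refl->G->L'->D->R'->A->plug->A
Char 5 ('D'): step: R->1, L=3; D->plug->D->R->D->L->G->refl->D->L'->C->R'->H->plug->B
Char 6 ('H'): step: R->2, L=3; H->plug->B->R->D->L->G->refl->D->L'->C->R'->C->plug->C
Char 7 ('E'): step: R->3, L=3; E->plug->E->R->F->L->H->refl->A->L'->E->R'->D->plug->D
Char 8 ('G'): step: R->4, L=3; G->plug->G->R->F->L->H->refl->A->L'->E->R'->D->plug->D
Char 9 ('E'): step: R->5, L=3; E->plug->E->R->F->L->H->refl->A->L'->E->R'->F->plug->F
Char 10 ('B'): step: R->6, L=3; B->plug->H->R->A->L->B->refl->F->L'->H->R'->F->plug->F

Answer: BDBABCDDFF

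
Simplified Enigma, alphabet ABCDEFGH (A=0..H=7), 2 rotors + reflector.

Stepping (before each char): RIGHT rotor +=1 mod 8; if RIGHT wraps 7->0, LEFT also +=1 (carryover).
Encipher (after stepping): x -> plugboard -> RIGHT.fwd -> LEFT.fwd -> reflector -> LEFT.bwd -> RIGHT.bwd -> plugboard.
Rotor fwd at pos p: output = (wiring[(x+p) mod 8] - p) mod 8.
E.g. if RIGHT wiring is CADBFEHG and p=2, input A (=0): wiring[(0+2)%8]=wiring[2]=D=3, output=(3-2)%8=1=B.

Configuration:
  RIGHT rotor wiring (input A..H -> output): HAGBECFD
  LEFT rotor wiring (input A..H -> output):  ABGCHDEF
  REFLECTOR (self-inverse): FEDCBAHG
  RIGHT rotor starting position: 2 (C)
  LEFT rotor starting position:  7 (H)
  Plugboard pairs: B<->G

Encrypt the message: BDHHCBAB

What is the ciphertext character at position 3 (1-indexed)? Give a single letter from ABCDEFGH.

Char 1 ('B'): step: R->3, L=7; B->plug->G->R->F->L->A->refl->F->L'->H->R'->C->plug->C
Char 2 ('D'): step: R->4, L=7; D->plug->D->R->H->L->F->refl->A->L'->F->R'->H->plug->H
Char 3 ('H'): step: R->5, L=7; H->plug->H->R->H->L->F->refl->A->L'->F->R'->A->plug->A

A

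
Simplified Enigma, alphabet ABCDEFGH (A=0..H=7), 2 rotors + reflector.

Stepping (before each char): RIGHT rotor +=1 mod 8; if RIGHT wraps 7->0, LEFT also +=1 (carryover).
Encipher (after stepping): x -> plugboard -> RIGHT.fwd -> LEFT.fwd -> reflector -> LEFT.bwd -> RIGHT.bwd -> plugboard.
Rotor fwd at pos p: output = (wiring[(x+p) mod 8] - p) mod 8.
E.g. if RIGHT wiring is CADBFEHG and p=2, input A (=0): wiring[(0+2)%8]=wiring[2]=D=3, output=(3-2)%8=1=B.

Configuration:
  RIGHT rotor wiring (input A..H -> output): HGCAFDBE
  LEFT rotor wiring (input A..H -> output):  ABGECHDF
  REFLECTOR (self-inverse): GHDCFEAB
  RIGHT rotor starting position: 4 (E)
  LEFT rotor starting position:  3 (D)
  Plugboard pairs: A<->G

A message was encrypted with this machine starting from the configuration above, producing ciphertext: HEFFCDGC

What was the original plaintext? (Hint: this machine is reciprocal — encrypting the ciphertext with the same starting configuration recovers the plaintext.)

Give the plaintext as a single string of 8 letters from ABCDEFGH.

Char 1 ('H'): step: R->5, L=3; H->plug->H->R->A->L->B->refl->H->L'->B->R'->E->plug->E
Char 2 ('E'): step: R->6, L=3; E->plug->E->R->E->L->C->refl->D->L'->H->R'->G->plug->A
Char 3 ('F'): step: R->7, L=3; F->plug->F->R->G->L->G->refl->A->L'->D->R'->D->plug->D
Char 4 ('F'): step: R->0, L->4 (L advanced); F->plug->F->R->D->L->B->refl->H->L'->C->R'->C->plug->C
Char 5 ('C'): step: R->1, L=4; C->plug->C->R->H->L->A->refl->G->L'->A->R'->F->plug->F
Char 6 ('D'): step: R->2, L=4; D->plug->D->R->B->L->D->refl->C->L'->G->R'->B->plug->B
Char 7 ('G'): step: R->3, L=4; G->plug->A->R->F->L->F->refl->E->L'->E->R'->F->plug->F
Char 8 ('C'): step: R->4, L=4; C->plug->C->R->F->L->F->refl->E->L'->E->R'->H->plug->H

Answer: EADCFBFH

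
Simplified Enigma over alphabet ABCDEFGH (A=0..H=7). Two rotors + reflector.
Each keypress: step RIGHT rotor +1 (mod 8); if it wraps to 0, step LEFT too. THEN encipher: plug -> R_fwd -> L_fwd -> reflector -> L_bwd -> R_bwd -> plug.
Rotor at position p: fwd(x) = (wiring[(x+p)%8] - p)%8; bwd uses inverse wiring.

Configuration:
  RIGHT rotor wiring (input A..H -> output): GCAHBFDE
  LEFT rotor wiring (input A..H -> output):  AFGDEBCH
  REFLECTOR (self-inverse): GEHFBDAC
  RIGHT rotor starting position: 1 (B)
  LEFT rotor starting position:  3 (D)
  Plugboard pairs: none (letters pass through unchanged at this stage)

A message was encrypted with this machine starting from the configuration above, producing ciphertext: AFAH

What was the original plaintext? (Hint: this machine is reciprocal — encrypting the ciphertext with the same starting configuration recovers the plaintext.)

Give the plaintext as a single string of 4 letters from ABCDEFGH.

Char 1 ('A'): step: R->2, L=3; A->plug->A->R->G->L->C->refl->H->L'->D->R'->D->plug->D
Char 2 ('F'): step: R->3, L=3; F->plug->F->R->D->L->H->refl->C->L'->G->R'->B->plug->B
Char 3 ('A'): step: R->4, L=3; A->plug->A->R->F->L->F->refl->D->L'->H->R'->C->plug->C
Char 4 ('H'): step: R->5, L=3; H->plug->H->R->E->L->E->refl->B->L'->B->R'->D->plug->D

Answer: DBCD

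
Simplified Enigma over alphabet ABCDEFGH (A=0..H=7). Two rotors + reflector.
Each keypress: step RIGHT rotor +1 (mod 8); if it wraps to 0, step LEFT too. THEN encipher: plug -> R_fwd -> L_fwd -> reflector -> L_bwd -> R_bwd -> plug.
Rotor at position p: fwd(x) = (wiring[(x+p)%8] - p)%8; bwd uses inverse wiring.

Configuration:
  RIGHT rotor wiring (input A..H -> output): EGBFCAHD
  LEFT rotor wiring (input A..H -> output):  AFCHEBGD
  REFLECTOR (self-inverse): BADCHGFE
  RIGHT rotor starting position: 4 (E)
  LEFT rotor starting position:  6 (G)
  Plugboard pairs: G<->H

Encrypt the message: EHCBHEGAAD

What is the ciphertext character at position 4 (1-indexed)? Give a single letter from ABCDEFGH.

Char 1 ('E'): step: R->5, L=6; E->plug->E->R->B->L->F->refl->G->L'->G->R'->C->plug->C
Char 2 ('H'): step: R->6, L=6; H->plug->G->R->E->L->E->refl->H->L'->D->R'->E->plug->E
Char 3 ('C'): step: R->7, L=6; C->plug->C->R->H->L->D->refl->C->L'->C->R'->D->plug->D
Char 4 ('B'): step: R->0, L->7 (L advanced); B->plug->B->R->G->L->C->refl->D->L'->D->R'->H->plug->G

G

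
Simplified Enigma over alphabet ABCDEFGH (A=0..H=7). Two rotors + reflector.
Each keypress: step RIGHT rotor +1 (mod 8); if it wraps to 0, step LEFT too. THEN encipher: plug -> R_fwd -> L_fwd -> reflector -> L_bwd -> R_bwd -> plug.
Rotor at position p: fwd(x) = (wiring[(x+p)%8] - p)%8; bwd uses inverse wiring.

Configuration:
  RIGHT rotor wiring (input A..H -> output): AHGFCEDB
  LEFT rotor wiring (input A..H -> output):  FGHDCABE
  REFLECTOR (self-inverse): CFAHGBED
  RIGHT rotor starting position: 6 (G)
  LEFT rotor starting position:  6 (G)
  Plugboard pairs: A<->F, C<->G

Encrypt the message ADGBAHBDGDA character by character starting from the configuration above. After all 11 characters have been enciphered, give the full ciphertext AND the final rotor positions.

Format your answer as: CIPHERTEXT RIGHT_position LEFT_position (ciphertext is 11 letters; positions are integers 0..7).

Char 1 ('A'): step: R->7, L=6; A->plug->F->R->D->L->A->refl->C->L'->H->R'->D->plug->D
Char 2 ('D'): step: R->0, L->7 (L advanced); D->plug->D->R->F->L->D->refl->H->L'->C->R'->E->plug->E
Char 3 ('G'): step: R->1, L=7; G->plug->C->R->E->L->E->refl->G->L'->B->R'->D->plug->D
Char 4 ('B'): step: R->2, L=7; B->plug->B->R->D->L->A->refl->C->L'->H->R'->F->plug->A
Char 5 ('A'): step: R->3, L=7; A->plug->F->R->F->L->D->refl->H->L'->C->R'->A->plug->F
Char 6 ('H'): step: R->4, L=7; H->plug->H->R->B->L->G->refl->E->L'->E->R'->E->plug->E
Char 7 ('B'): step: R->5, L=7; B->plug->B->R->G->L->B->refl->F->L'->A->R'->G->plug->C
Char 8 ('D'): step: R->6, L=7; D->plug->D->R->B->L->G->refl->E->L'->E->R'->G->plug->C
Char 9 ('G'): step: R->7, L=7; G->plug->C->R->A->L->F->refl->B->L'->G->R'->E->plug->E
Char 10 ('D'): step: R->0, L->0 (L advanced); D->plug->D->R->F->L->A->refl->C->L'->E->R'->F->plug->A
Char 11 ('A'): step: R->1, L=0; A->plug->F->R->C->L->H->refl->D->L'->D->R'->E->plug->E
Final: ciphertext=DEDAFECCEAE, RIGHT=1, LEFT=0

Answer: DEDAFECCEAE 1 0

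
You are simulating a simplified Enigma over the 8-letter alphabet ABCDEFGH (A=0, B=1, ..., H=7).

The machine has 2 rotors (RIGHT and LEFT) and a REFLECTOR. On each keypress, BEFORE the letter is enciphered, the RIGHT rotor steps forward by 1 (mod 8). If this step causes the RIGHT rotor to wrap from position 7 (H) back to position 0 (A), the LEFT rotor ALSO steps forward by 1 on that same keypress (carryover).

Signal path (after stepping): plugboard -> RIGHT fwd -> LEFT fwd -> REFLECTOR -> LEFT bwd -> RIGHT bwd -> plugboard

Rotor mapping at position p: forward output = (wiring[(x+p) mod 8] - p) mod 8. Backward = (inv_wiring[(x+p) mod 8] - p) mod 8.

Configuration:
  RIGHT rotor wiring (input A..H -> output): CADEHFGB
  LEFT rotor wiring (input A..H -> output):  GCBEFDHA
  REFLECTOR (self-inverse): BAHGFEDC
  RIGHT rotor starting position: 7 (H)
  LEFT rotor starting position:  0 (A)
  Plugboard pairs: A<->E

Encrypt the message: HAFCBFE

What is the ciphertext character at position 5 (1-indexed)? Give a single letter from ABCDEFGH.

Char 1 ('H'): step: R->0, L->1 (L advanced); H->plug->H->R->B->L->A->refl->B->L'->A->R'->B->plug->B
Char 2 ('A'): step: R->1, L=1; A->plug->E->R->E->L->C->refl->H->L'->G->R'->D->plug->D
Char 3 ('F'): step: R->2, L=1; F->plug->F->R->H->L->F->refl->E->L'->D->R'->D->plug->D
Char 4 ('C'): step: R->3, L=1; C->plug->C->R->C->L->D->refl->G->L'->F->R'->G->plug->G
Char 5 ('B'): step: R->4, L=1; B->plug->B->R->B->L->A->refl->B->L'->A->R'->H->plug->H

H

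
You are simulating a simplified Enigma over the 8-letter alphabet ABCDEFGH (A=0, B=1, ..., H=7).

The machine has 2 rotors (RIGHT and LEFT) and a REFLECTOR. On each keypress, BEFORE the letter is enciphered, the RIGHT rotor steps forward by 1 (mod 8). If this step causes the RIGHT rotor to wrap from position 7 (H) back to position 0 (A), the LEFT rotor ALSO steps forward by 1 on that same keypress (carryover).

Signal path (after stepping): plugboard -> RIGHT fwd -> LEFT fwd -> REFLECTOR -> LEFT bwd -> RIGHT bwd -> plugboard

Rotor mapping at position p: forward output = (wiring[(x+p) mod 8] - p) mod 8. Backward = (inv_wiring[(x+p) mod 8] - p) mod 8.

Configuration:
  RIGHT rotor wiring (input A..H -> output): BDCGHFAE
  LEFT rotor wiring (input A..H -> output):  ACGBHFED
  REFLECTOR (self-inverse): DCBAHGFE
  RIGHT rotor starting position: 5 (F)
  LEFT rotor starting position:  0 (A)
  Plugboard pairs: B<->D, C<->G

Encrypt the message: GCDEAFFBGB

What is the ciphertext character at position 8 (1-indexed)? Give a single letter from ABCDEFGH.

Char 1 ('G'): step: R->6, L=0; G->plug->C->R->D->L->B->refl->C->L'->B->R'->G->plug->C
Char 2 ('C'): step: R->7, L=0; C->plug->G->R->G->L->E->refl->H->L'->E->R'->C->plug->G
Char 3 ('D'): step: R->0, L->1 (L advanced); D->plug->B->R->D->L->G->refl->F->L'->B->R'->A->plug->A
Char 4 ('E'): step: R->1, L=1; E->plug->E->R->E->L->E->refl->H->L'->H->R'->F->plug->F
Char 5 ('A'): step: R->2, L=1; A->plug->A->R->A->L->B->refl->C->L'->G->R'->E->plug->E
Char 6 ('F'): step: R->3, L=1; F->plug->F->R->G->L->C->refl->B->L'->A->R'->G->plug->C
Char 7 ('F'): step: R->4, L=1; F->plug->F->R->H->L->H->refl->E->L'->E->R'->C->plug->G
Char 8 ('B'): step: R->5, L=1; B->plug->D->R->E->L->E->refl->H->L'->H->R'->C->plug->G

G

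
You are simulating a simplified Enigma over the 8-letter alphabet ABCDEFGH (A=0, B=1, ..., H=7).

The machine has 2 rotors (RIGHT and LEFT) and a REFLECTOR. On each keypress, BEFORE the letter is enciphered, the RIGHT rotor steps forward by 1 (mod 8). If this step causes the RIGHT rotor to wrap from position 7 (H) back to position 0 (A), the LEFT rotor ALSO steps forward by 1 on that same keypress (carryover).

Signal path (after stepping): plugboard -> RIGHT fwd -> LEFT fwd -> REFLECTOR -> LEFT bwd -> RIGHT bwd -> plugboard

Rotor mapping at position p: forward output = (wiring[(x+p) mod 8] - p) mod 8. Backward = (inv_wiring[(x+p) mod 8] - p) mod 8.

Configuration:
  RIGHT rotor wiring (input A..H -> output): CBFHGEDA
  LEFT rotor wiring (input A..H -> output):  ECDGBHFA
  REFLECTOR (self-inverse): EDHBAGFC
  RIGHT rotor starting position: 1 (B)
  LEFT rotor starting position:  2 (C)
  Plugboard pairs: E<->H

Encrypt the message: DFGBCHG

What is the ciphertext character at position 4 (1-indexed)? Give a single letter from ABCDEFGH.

Char 1 ('D'): step: R->2, L=2; D->plug->D->R->C->L->H->refl->C->L'->G->R'->F->plug->F
Char 2 ('F'): step: R->3, L=2; F->plug->F->R->H->L->A->refl->E->L'->B->R'->C->plug->C
Char 3 ('G'): step: R->4, L=2; G->plug->G->R->B->L->E->refl->A->L'->H->R'->C->plug->C
Char 4 ('B'): step: R->5, L=2; B->plug->B->R->G->L->C->refl->H->L'->C->R'->G->plug->G

G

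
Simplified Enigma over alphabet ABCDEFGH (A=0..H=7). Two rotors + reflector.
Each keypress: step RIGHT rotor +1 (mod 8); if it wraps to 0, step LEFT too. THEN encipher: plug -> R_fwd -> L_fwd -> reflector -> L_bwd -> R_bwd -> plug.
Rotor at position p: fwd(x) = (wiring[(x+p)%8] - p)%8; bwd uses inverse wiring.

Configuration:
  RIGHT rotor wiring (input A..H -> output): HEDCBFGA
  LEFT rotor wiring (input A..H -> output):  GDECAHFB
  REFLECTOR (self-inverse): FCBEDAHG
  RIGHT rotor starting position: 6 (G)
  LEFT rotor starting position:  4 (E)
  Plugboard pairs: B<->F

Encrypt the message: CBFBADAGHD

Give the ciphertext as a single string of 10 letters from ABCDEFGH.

Char 1 ('C'): step: R->7, L=4; C->plug->C->R->F->L->H->refl->G->L'->H->R'->H->plug->H
Char 2 ('B'): step: R->0, L->5 (L advanced); B->plug->F->R->F->L->H->refl->G->L'->E->R'->B->plug->F
Char 3 ('F'): step: R->1, L=5; F->plug->B->R->C->L->E->refl->D->L'->H->R'->G->plug->G
Char 4 ('B'): step: R->2, L=5; B->plug->F->R->G->L->F->refl->A->L'->B->R'->A->plug->A
Char 5 ('A'): step: R->3, L=5; A->plug->A->R->H->L->D->refl->E->L'->C->R'->C->plug->C
Char 6 ('D'): step: R->4, L=5; D->plug->D->R->E->L->G->refl->H->L'->F->R'->A->plug->A
Char 7 ('A'): step: R->5, L=5; A->plug->A->R->A->L->C->refl->B->L'->D->R'->C->plug->C
Char 8 ('G'): step: R->6, L=5; G->plug->G->R->D->L->B->refl->C->L'->A->R'->A->plug->A
Char 9 ('H'): step: R->7, L=5; H->plug->H->R->H->L->D->refl->E->L'->C->R'->F->plug->B
Char 10 ('D'): step: R->0, L->6 (L advanced); D->plug->D->R->C->L->A->refl->F->L'->D->R'->C->plug->C

Answer: HFGACACABC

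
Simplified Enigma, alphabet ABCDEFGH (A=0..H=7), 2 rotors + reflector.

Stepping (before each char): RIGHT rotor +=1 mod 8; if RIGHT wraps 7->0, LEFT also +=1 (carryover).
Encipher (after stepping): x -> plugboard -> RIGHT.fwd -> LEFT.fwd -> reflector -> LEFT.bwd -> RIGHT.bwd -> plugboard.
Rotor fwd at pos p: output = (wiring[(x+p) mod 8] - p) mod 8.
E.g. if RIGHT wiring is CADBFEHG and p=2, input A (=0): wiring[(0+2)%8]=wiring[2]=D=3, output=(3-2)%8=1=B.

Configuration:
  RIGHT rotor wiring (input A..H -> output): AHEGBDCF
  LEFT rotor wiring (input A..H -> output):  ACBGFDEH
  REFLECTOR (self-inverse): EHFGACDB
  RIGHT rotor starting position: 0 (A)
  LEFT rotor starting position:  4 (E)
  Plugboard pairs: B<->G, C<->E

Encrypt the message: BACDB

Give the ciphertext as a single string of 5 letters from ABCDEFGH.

Char 1 ('B'): step: R->1, L=4; B->plug->G->R->E->L->E->refl->A->L'->C->R'->E->plug->C
Char 2 ('A'): step: R->2, L=4; A->plug->A->R->C->L->A->refl->E->L'->E->R'->B->plug->G
Char 3 ('C'): step: R->3, L=4; C->plug->E->R->C->L->A->refl->E->L'->E->R'->G->plug->B
Char 4 ('D'): step: R->4, L=4; D->plug->D->R->B->L->H->refl->B->L'->A->R'->G->plug->B
Char 5 ('B'): step: R->5, L=4; B->plug->G->R->B->L->H->refl->B->L'->A->R'->C->plug->E

Answer: CGBBE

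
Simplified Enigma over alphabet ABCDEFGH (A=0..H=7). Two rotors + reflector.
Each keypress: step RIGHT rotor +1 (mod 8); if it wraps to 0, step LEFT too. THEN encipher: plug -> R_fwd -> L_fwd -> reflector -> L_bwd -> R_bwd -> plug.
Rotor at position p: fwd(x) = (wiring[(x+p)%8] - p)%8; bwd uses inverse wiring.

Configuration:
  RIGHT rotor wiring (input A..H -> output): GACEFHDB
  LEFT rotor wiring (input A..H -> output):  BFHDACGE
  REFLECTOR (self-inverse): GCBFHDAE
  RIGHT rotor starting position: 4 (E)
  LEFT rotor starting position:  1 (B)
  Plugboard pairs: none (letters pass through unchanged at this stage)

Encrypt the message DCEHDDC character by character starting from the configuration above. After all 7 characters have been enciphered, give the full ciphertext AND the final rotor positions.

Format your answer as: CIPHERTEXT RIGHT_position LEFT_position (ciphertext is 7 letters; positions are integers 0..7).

Char 1 ('D'): step: R->5, L=1; D->plug->D->R->B->L->G->refl->A->L'->H->R'->G->plug->G
Char 2 ('C'): step: R->6, L=1; C->plug->C->R->A->L->E->refl->H->L'->D->R'->B->plug->B
Char 3 ('E'): step: R->7, L=1; E->plug->E->R->F->L->F->refl->D->L'->G->R'->F->plug->F
Char 4 ('H'): step: R->0, L->2 (L advanced); H->plug->H->R->B->L->B->refl->C->L'->F->R'->E->plug->E
Char 5 ('D'): step: R->1, L=2; D->plug->D->R->E->L->E->refl->H->L'->G->R'->E->plug->E
Char 6 ('D'): step: R->2, L=2; D->plug->D->R->F->L->C->refl->B->L'->B->R'->E->plug->E
Char 7 ('C'): step: R->3, L=2; C->plug->C->R->E->L->E->refl->H->L'->G->R'->E->plug->E
Final: ciphertext=GBFEEEE, RIGHT=3, LEFT=2

Answer: GBFEEEE 3 2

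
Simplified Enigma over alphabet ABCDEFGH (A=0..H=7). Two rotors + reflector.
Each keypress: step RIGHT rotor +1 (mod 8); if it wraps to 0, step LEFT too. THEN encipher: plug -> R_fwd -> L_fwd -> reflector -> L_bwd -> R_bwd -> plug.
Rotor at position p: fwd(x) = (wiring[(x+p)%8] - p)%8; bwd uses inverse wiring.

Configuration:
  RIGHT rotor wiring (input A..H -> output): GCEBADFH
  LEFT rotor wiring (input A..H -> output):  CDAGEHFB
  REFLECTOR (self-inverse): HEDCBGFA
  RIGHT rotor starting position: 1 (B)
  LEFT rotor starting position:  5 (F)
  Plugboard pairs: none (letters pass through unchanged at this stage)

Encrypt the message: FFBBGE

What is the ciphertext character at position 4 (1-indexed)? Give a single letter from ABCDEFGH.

Char 1 ('F'): step: R->2, L=5; F->plug->F->R->F->L->D->refl->C->L'->A->R'->H->plug->H
Char 2 ('F'): step: R->3, L=5; F->plug->F->R->D->L->F->refl->G->L'->E->R'->E->plug->E
Char 3 ('B'): step: R->4, L=5; B->plug->B->R->H->L->H->refl->A->L'->B->R'->C->plug->C
Char 4 ('B'): step: R->5, L=5; B->plug->B->R->A->L->C->refl->D->L'->F->R'->E->plug->E

E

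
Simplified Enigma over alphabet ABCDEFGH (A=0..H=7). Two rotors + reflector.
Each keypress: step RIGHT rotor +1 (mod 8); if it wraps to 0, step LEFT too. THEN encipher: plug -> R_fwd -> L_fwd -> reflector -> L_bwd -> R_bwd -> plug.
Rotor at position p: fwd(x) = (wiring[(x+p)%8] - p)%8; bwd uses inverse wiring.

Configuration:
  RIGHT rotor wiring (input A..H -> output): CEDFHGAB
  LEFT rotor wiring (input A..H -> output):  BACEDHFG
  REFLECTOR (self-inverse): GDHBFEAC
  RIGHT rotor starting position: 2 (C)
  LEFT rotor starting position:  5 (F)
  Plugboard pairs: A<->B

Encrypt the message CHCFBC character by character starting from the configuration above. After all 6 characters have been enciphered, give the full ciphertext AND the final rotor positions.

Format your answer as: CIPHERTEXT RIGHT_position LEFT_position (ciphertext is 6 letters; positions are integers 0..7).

Char 1 ('C'): step: R->3, L=5; C->plug->C->R->D->L->E->refl->F->L'->F->R'->D->plug->D
Char 2 ('H'): step: R->4, L=5; H->plug->H->R->B->L->A->refl->G->L'->H->R'->G->plug->G
Char 3 ('C'): step: R->5, L=5; C->plug->C->R->E->L->D->refl->B->L'->C->R'->H->plug->H
Char 4 ('F'): step: R->6, L=5; F->plug->F->R->H->L->G->refl->A->L'->B->R'->G->plug->G
Char 5 ('B'): step: R->7, L=5; B->plug->A->R->C->L->B->refl->D->L'->E->R'->D->plug->D
Char 6 ('C'): step: R->0, L->6 (L advanced); C->plug->C->R->D->L->C->refl->H->L'->A->R'->G->plug->G
Final: ciphertext=DGHGDG, RIGHT=0, LEFT=6

Answer: DGHGDG 0 6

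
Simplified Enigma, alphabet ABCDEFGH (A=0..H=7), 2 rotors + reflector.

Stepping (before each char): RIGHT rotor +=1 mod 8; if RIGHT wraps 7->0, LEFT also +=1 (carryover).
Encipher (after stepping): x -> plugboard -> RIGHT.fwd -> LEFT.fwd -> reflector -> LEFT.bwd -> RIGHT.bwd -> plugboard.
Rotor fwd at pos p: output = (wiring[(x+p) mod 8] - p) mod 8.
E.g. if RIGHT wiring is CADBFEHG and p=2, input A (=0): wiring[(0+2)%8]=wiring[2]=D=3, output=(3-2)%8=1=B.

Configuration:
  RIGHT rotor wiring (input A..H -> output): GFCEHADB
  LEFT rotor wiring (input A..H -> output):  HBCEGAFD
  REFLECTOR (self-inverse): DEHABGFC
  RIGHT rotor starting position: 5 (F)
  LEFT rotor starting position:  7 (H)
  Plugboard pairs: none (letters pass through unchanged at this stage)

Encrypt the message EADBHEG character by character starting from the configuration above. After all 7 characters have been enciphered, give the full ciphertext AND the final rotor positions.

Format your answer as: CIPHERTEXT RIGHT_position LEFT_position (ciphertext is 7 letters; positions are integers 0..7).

Answer: DEACEBB 4 0

Derivation:
Char 1 ('E'): step: R->6, L=7; E->plug->E->R->E->L->F->refl->G->L'->H->R'->D->plug->D
Char 2 ('A'): step: R->7, L=7; A->plug->A->R->C->L->C->refl->H->L'->F->R'->E->plug->E
Char 3 ('D'): step: R->0, L->0 (L advanced); D->plug->D->R->E->L->G->refl->F->L'->G->R'->A->plug->A
Char 4 ('B'): step: R->1, L=0; B->plug->B->R->B->L->B->refl->E->L'->D->R'->C->plug->C
Char 5 ('H'): step: R->2, L=0; H->plug->H->R->D->L->E->refl->B->L'->B->R'->E->plug->E
Char 6 ('E'): step: R->3, L=0; E->plug->E->R->G->L->F->refl->G->L'->E->R'->B->plug->B
Char 7 ('G'): step: R->4, L=0; G->plug->G->R->G->L->F->refl->G->L'->E->R'->B->plug->B
Final: ciphertext=DEACEBB, RIGHT=4, LEFT=0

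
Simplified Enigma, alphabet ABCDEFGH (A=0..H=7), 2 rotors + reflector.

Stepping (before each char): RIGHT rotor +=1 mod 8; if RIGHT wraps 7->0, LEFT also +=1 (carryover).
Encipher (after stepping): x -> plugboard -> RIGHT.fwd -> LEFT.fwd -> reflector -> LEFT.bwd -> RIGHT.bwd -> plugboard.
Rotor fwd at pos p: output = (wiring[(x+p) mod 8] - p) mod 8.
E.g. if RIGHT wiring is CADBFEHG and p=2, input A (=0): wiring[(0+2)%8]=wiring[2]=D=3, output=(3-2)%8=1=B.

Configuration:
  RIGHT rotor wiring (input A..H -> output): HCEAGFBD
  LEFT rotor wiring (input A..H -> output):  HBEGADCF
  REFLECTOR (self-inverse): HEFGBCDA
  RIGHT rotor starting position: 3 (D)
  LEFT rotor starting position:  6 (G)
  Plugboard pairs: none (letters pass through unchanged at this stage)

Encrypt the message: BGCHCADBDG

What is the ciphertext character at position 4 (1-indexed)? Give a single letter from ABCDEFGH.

Char 1 ('B'): step: R->4, L=6; B->plug->B->R->B->L->H->refl->A->L'->F->R'->C->plug->C
Char 2 ('G'): step: R->5, L=6; G->plug->G->R->D->L->D->refl->G->L'->E->R'->B->plug->B
Char 3 ('C'): step: R->6, L=6; C->plug->C->R->B->L->H->refl->A->L'->F->R'->B->plug->B
Char 4 ('H'): step: R->7, L=6; H->plug->H->R->C->L->B->refl->E->L'->A->R'->B->plug->B

B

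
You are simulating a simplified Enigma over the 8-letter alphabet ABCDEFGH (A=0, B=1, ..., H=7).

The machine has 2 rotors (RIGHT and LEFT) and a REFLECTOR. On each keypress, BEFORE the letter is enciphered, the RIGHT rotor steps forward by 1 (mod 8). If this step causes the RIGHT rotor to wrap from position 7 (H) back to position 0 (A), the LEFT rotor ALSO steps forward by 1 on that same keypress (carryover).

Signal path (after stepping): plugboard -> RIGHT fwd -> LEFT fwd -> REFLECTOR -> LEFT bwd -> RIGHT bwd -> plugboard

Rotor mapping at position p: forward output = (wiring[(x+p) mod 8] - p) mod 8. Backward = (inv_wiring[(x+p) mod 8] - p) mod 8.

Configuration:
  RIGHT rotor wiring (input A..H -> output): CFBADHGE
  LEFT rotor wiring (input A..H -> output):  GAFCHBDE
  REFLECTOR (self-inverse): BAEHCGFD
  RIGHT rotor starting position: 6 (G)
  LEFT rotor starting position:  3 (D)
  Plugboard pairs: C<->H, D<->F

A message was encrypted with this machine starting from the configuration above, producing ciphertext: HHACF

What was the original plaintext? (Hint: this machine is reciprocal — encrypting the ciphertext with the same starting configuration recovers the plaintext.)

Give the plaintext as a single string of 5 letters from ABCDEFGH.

Char 1 ('H'): step: R->7, L=3; H->plug->C->R->G->L->F->refl->G->L'->C->R'->D->plug->F
Char 2 ('H'): step: R->0, L->4 (L advanced); H->plug->C->R->B->L->F->refl->G->L'->H->R'->F->plug->D
Char 3 ('A'): step: R->1, L=4; A->plug->A->R->E->L->C->refl->E->L'->F->R'->F->plug->D
Char 4 ('C'): step: R->2, L=4; C->plug->H->R->D->L->A->refl->B->L'->G->R'->B->plug->B
Char 5 ('F'): step: R->3, L=4; F->plug->D->R->D->L->A->refl->B->L'->G->R'->H->plug->C

Answer: FDDBC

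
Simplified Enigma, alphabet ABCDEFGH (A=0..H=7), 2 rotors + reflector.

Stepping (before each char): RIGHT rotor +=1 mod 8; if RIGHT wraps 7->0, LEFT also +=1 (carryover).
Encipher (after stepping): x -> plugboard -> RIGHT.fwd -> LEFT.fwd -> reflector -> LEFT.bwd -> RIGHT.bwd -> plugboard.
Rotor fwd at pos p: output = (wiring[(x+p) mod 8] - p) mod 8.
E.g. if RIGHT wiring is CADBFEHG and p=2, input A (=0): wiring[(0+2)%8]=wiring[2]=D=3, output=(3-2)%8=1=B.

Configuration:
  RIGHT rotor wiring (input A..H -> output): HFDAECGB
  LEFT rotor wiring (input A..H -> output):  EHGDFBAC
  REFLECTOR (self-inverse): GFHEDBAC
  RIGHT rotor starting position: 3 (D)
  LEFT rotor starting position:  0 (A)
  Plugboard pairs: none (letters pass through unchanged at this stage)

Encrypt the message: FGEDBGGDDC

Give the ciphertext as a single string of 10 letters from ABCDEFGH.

Answer: GEHFFACCCE

Derivation:
Char 1 ('F'): step: R->4, L=0; F->plug->F->R->B->L->H->refl->C->L'->H->R'->G->plug->G
Char 2 ('G'): step: R->5, L=0; G->plug->G->R->D->L->D->refl->E->L'->A->R'->E->plug->E
Char 3 ('E'): step: R->6, L=0; E->plug->E->R->F->L->B->refl->F->L'->E->R'->H->plug->H
Char 4 ('D'): step: R->7, L=0; D->plug->D->R->E->L->F->refl->B->L'->F->R'->F->plug->F
Char 5 ('B'): step: R->0, L->1 (L advanced); B->plug->B->R->F->L->H->refl->C->L'->C->R'->F->plug->F
Char 6 ('G'): step: R->1, L=1; G->plug->G->R->A->L->G->refl->A->L'->E->R'->A->plug->A
Char 7 ('G'): step: R->2, L=1; G->plug->G->R->F->L->H->refl->C->L'->C->R'->C->plug->C
Char 8 ('D'): step: R->3, L=1; D->plug->D->R->D->L->E->refl->D->L'->H->R'->C->plug->C
Char 9 ('D'): step: R->4, L=1; D->plug->D->R->F->L->H->refl->C->L'->C->R'->C->plug->C
Char 10 ('C'): step: R->5, L=1; C->plug->C->R->E->L->A->refl->G->L'->A->R'->E->plug->E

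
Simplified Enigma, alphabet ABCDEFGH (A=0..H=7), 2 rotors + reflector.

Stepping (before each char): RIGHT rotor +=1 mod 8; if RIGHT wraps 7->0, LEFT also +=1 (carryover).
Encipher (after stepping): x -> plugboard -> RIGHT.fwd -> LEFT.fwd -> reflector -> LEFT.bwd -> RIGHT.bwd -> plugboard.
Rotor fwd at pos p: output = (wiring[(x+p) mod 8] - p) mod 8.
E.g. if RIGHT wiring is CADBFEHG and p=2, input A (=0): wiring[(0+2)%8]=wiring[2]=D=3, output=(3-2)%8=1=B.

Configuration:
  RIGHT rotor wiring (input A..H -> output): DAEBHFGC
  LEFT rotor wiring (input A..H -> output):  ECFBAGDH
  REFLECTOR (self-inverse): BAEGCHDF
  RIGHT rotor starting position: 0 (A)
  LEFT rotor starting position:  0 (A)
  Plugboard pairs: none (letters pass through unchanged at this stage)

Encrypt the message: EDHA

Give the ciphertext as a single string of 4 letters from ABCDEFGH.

Answer: BEFF

Derivation:
Char 1 ('E'): step: R->1, L=0; E->plug->E->R->E->L->A->refl->B->L'->D->R'->B->plug->B
Char 2 ('D'): step: R->2, L=0; D->plug->D->R->D->L->B->refl->A->L'->E->R'->E->plug->E
Char 3 ('H'): step: R->3, L=0; H->plug->H->R->B->L->C->refl->E->L'->A->R'->F->plug->F
Char 4 ('A'): step: R->4, L=0; A->plug->A->R->D->L->B->refl->A->L'->E->R'->F->plug->F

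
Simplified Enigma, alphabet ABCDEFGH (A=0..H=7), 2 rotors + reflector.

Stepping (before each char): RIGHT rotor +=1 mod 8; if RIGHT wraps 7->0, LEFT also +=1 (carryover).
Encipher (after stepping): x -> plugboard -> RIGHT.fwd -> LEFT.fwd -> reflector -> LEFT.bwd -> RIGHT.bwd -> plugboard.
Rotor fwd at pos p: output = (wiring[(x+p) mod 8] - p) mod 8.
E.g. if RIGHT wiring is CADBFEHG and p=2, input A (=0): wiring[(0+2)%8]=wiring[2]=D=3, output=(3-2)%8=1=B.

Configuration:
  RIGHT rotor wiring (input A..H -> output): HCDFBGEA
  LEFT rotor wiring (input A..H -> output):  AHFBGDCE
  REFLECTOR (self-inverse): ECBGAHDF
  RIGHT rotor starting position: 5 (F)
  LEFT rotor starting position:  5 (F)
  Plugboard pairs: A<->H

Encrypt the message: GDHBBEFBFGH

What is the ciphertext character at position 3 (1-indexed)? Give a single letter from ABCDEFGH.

Char 1 ('G'): step: R->6, L=5; G->plug->G->R->D->L->D->refl->G->L'->A->R'->H->plug->A
Char 2 ('D'): step: R->7, L=5; D->plug->D->R->E->L->C->refl->B->L'->H->R'->G->plug->G
Char 3 ('H'): step: R->0, L->6 (L advanced); H->plug->A->R->H->L->F->refl->H->L'->E->R'->G->plug->G

G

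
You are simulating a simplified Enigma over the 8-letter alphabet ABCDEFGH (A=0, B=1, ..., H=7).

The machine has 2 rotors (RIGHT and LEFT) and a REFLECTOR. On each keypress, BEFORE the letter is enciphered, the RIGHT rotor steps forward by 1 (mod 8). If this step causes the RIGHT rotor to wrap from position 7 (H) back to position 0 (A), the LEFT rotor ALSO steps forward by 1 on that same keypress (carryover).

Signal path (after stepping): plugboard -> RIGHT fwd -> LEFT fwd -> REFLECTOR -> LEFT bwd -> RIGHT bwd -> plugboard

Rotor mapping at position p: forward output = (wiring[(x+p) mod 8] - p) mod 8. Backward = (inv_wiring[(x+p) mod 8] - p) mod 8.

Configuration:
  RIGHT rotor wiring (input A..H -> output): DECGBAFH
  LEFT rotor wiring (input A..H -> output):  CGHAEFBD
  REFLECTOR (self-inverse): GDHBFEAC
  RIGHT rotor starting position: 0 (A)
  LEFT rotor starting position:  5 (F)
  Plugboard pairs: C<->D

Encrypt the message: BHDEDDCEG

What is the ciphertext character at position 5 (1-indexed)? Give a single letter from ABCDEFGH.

Char 1 ('B'): step: R->1, L=5; B->plug->B->R->B->L->E->refl->F->L'->D->R'->A->plug->A
Char 2 ('H'): step: R->2, L=5; H->plug->H->R->C->L->G->refl->A->L'->A->R'->A->plug->A
Char 3 ('D'): step: R->3, L=5; D->plug->C->R->F->L->C->refl->H->L'->H->R'->H->plug->H
Char 4 ('E'): step: R->4, L=5; E->plug->E->R->H->L->H->refl->C->L'->F->R'->A->plug->A
Char 5 ('D'): step: R->5, L=5; D->plug->C->R->C->L->G->refl->A->L'->A->R'->B->plug->B

B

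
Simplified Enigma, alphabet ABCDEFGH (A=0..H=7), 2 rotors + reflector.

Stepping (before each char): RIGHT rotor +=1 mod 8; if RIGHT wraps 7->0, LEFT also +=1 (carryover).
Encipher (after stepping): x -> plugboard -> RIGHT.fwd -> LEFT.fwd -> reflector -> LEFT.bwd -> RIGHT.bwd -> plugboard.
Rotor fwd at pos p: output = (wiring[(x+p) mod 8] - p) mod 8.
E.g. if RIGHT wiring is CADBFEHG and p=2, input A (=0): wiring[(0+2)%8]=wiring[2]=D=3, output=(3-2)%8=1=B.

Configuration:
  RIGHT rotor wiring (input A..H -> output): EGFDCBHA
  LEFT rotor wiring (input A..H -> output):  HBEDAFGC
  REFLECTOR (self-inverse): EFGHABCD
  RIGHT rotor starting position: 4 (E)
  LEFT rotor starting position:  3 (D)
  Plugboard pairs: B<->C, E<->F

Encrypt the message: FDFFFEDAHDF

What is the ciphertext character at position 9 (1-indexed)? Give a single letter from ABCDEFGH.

Char 1 ('F'): step: R->5, L=3; F->plug->E->R->B->L->F->refl->B->L'->H->R'->D->plug->D
Char 2 ('D'): step: R->6, L=3; D->plug->D->R->A->L->A->refl->E->L'->F->R'->F->plug->E
Char 3 ('F'): step: R->7, L=3; F->plug->E->R->E->L->H->refl->D->L'->D->R'->F->plug->E
Char 4 ('F'): step: R->0, L->4 (L advanced); F->plug->E->R->C->L->C->refl->G->L'->D->R'->D->plug->D
Char 5 ('F'): step: R->1, L=4; F->plug->E->R->A->L->E->refl->A->L'->G->R'->F->plug->E
Char 6 ('E'): step: R->2, L=4; E->plug->F->R->G->L->A->refl->E->L'->A->R'->C->plug->B
Char 7 ('D'): step: R->3, L=4; D->plug->D->R->E->L->D->refl->H->L'->H->R'->B->plug->C
Char 8 ('A'): step: R->4, L=4; A->plug->A->R->G->L->A->refl->E->L'->A->R'->E->plug->F
Char 9 ('H'): step: R->5, L=4; H->plug->H->R->F->L->F->refl->B->L'->B->R'->E->plug->F

F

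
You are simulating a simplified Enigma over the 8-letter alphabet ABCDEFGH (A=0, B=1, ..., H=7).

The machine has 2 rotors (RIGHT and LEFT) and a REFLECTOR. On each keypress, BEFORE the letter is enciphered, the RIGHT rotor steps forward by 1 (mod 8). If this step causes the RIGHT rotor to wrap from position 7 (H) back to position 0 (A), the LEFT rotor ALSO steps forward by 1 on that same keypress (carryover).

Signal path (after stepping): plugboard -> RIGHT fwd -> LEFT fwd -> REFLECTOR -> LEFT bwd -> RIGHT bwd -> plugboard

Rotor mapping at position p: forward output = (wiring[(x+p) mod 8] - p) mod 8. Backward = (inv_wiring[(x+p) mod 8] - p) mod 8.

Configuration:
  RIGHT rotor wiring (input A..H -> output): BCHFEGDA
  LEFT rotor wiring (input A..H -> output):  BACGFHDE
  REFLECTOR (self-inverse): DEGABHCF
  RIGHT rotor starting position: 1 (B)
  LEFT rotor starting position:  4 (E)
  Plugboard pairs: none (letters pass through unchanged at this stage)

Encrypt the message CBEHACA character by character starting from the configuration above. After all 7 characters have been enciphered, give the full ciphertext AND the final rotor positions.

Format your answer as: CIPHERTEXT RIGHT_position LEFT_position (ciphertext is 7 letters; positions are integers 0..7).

Answer: DCABHAH 0 5

Derivation:
Char 1 ('C'): step: R->2, L=4; C->plug->C->R->C->L->H->refl->F->L'->E->R'->D->plug->D
Char 2 ('B'): step: R->3, L=4; B->plug->B->R->B->L->D->refl->A->L'->D->R'->C->plug->C
Char 3 ('E'): step: R->4, L=4; E->plug->E->R->F->L->E->refl->B->L'->A->R'->A->plug->A
Char 4 ('H'): step: R->5, L=4; H->plug->H->R->H->L->C->refl->G->L'->G->R'->B->plug->B
Char 5 ('A'): step: R->6, L=4; A->plug->A->R->F->L->E->refl->B->L'->A->R'->H->plug->H
Char 6 ('C'): step: R->7, L=4; C->plug->C->R->D->L->A->refl->D->L'->B->R'->A->plug->A
Char 7 ('A'): step: R->0, L->5 (L advanced); A->plug->A->R->B->L->G->refl->C->L'->A->R'->H->plug->H
Final: ciphertext=DCABHAH, RIGHT=0, LEFT=5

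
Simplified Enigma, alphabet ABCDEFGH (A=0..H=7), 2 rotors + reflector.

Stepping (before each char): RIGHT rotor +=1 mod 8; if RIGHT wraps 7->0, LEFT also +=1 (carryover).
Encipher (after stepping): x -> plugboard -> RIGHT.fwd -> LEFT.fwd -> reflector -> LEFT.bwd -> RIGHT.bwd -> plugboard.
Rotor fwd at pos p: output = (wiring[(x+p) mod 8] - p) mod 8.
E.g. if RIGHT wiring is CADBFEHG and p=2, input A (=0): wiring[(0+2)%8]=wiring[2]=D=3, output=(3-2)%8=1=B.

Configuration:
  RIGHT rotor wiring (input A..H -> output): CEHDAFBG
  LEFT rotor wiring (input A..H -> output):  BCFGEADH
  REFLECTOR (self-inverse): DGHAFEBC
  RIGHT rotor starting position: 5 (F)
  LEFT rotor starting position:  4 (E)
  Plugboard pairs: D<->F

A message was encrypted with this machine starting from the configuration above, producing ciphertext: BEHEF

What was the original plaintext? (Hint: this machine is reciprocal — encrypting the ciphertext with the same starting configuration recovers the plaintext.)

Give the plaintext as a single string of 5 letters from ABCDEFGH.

Answer: ADGAD

Derivation:
Char 1 ('B'): step: R->6, L=4; B->plug->B->R->A->L->A->refl->D->L'->D->R'->A->plug->A
Char 2 ('E'): step: R->7, L=4; E->plug->E->R->E->L->F->refl->E->L'->B->R'->F->plug->D
Char 3 ('H'): step: R->0, L->5 (L advanced); H->plug->H->R->G->L->B->refl->G->L'->B->R'->G->plug->G
Char 4 ('E'): step: R->1, L=5; E->plug->E->R->E->L->F->refl->E->L'->D->R'->A->plug->A
Char 5 ('F'): step: R->2, L=5; F->plug->D->R->D->L->E->refl->F->L'->E->R'->F->plug->D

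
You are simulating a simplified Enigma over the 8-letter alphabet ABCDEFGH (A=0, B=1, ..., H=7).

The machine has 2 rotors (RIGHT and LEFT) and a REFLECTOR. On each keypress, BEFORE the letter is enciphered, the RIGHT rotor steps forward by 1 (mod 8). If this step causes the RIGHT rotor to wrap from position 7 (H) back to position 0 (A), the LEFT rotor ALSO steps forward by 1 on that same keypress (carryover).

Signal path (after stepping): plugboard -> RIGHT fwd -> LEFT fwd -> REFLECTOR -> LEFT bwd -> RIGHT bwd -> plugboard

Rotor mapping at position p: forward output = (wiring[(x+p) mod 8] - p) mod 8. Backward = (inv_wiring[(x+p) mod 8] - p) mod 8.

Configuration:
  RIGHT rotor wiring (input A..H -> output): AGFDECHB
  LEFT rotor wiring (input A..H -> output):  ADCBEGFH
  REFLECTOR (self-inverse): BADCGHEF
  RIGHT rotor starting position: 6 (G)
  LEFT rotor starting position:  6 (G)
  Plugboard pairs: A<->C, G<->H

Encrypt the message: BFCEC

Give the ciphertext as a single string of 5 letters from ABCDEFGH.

Char 1 ('B'): step: R->7, L=6; B->plug->B->R->B->L->B->refl->A->L'->H->R'->C->plug->A
Char 2 ('F'): step: R->0, L->7 (L advanced); F->plug->F->R->C->L->E->refl->G->L'->H->R'->G->plug->H
Char 3 ('C'): step: R->1, L=7; C->plug->A->R->F->L->F->refl->H->L'->G->R'->F->plug->F
Char 4 ('E'): step: R->2, L=7; E->plug->E->R->F->L->F->refl->H->L'->G->R'->G->plug->H
Char 5 ('C'): step: R->3, L=7; C->plug->A->R->A->L->A->refl->B->L'->B->R'->B->plug->B

Answer: AHFHB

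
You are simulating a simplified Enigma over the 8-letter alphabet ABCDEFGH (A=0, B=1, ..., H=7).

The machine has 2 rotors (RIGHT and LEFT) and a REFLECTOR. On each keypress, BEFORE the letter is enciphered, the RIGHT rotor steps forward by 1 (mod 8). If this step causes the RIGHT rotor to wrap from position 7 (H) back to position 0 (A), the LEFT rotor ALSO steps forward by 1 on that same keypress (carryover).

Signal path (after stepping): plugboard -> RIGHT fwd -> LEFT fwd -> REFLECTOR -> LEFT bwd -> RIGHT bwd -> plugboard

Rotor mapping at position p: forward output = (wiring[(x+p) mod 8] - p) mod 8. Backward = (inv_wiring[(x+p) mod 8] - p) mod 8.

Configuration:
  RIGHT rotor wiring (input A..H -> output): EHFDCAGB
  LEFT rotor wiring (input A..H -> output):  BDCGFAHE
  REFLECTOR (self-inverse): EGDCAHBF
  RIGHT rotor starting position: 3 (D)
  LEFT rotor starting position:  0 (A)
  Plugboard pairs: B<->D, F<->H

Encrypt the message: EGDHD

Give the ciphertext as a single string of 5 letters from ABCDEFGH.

Char 1 ('E'): step: R->4, L=0; E->plug->E->R->A->L->B->refl->G->L'->D->R'->F->plug->H
Char 2 ('G'): step: R->5, L=0; G->plug->G->R->G->L->H->refl->F->L'->E->R'->C->plug->C
Char 3 ('D'): step: R->6, L=0; D->plug->B->R->D->L->G->refl->B->L'->A->R'->A->plug->A
Char 4 ('H'): step: R->7, L=0; H->plug->F->R->D->L->G->refl->B->L'->A->R'->C->plug->C
Char 5 ('D'): step: R->0, L->1 (L advanced); D->plug->B->R->H->L->A->refl->E->L'->D->R'->D->plug->B

Answer: HCACB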